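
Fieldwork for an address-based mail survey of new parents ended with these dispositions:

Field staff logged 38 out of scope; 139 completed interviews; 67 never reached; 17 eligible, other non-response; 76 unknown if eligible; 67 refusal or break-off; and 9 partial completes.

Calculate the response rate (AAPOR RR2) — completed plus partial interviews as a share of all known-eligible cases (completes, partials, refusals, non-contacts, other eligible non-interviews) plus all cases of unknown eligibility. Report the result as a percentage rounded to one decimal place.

Numerator → 139 + 9 = 148
Base → 139 + 9 + 67 + 67 + 17 + 76 = 375
RR2 = 148 / 375 = 0.3947

39.5%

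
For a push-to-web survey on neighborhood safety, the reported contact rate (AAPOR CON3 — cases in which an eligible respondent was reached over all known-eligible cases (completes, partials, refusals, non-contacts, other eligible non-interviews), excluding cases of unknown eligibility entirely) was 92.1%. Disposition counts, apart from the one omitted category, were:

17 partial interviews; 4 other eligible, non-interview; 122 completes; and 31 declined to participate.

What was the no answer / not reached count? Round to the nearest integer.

15

Numerator → 122 + 17 + 31 + 4 = 174
CON3 = 174 / D = 0.921
D = 174 / 0.921 = 188.9
Rest of base = 174
no answer / not reached = 188.9 − 174 ≈ 15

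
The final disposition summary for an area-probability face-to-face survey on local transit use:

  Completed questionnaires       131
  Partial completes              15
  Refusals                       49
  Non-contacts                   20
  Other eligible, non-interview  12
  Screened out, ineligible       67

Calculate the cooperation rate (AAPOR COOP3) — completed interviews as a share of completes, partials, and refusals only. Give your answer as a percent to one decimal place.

Num → 131
Denominator → 131 + 15 + 49 = 195
COOP3 = 131 / 195 = 0.6718

67.2%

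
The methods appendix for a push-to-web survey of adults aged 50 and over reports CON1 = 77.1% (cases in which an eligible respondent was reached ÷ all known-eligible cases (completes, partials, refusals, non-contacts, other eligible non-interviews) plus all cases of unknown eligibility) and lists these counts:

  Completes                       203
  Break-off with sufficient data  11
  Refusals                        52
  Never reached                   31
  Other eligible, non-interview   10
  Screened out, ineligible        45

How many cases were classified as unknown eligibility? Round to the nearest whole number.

51

Top → 203 + 11 + 52 + 10 = 276
CON1 = 276 / D = 0.771
D = 276 / 0.771 = 358.0
Rest of base = 307
unknown eligibility = 358.0 − 307 ≈ 51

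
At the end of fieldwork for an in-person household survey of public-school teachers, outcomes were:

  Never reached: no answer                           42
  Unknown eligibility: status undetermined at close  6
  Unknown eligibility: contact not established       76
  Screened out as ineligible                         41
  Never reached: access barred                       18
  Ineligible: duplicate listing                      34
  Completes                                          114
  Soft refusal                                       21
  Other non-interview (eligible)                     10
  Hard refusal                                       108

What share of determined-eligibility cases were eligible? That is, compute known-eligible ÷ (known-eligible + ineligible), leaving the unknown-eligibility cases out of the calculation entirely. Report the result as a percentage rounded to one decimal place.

80.7%

Refused = 108 + 21 = 129
No contact after all attempts = 42 + 18 = 60
Eligibility not determined = 76 + 6 = 82
Out of scope = 41 + 34 = 75
Determined eligible = 114 + 129 + 60 + 10 = 313
e = 313 / (313 + 75) = 313 / 388 = 0.8067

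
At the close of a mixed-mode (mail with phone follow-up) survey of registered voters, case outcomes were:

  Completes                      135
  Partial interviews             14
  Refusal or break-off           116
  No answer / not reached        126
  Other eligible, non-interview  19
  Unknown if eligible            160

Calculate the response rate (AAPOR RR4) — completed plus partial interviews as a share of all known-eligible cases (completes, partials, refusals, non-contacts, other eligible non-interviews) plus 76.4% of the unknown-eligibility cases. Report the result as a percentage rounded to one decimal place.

28.0%

Num: 135 + 14 = 149
Determined eligible: 135 + 14 + 116 + 126 + 19 = 410
Estimated eligible among unknowns: 0.7640 × 160 = 122.24
Denom: 410 + 122.24 = 532.24
RR4 = 149 / 532.24 = 0.2799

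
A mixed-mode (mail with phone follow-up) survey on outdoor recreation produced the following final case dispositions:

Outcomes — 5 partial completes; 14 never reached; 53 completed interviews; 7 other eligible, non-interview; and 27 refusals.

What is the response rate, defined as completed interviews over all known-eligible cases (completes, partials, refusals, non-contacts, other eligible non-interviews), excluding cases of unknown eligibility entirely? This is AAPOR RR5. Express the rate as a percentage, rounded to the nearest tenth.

Numerator = 53
Base = 53 + 5 + 27 + 14 + 7 = 106
RR5 = 53 / 106 = 0.5000

50.0%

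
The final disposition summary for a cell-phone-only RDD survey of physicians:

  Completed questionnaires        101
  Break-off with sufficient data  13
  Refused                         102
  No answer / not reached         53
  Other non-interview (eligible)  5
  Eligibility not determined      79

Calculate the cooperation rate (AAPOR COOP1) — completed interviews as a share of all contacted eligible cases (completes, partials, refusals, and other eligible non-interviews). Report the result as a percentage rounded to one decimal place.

45.7%

Top = 101
Base = 101 + 13 + 102 + 5 = 221
COOP1 = 101 / 221 = 0.4570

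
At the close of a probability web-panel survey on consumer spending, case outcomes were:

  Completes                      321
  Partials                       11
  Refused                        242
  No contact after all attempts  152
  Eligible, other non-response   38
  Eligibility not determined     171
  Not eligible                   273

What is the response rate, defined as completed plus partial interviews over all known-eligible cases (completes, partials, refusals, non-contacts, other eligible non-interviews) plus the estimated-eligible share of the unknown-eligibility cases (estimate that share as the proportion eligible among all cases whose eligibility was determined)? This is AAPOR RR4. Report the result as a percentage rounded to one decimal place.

37.3%

Numerator → 321 + 11 = 332
Determined eligible → 321 + 11 + 242 + 152 + 38 = 764
e = 764 / (764 + 273) = 764 / 1037 = 0.7367
Eligible share of unknowns → 0.7367 × 171 = 125.98
Denom → 764 + 125.98 = 889.98
RR4 = 332 / 889.98 = 0.3730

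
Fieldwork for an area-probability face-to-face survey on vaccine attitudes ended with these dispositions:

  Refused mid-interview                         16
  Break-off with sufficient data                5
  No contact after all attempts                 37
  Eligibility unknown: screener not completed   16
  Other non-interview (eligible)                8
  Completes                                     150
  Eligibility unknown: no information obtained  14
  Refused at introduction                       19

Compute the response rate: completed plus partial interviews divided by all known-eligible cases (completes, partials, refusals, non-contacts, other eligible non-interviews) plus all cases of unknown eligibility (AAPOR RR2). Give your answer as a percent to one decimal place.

Declined to participate = 19 + 16 = 35
Eligibility not determined = 16 + 14 = 30
Num = 150 + 5 = 155
Base = 150 + 5 + 35 + 37 + 8 + 30 = 265
RR2 = 155 / 265 = 0.5849

58.5%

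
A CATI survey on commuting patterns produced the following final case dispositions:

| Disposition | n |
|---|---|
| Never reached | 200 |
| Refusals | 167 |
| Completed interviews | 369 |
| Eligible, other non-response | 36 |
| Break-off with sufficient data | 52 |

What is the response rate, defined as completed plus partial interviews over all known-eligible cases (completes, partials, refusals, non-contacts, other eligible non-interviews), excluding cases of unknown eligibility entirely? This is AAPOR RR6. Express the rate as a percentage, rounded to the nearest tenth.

Num → 369 + 52 = 421
Denominator → 369 + 52 + 167 + 200 + 36 = 824
RR6 = 421 / 824 = 0.5109

51.1%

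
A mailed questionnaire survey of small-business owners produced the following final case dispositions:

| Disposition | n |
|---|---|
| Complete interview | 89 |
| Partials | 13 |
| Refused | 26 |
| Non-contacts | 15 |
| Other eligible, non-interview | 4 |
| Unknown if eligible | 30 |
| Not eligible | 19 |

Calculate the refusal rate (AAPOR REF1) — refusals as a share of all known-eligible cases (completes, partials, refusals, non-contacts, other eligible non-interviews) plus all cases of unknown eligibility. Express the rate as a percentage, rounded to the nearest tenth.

14.7%

Numerator: 26
Denominator: 89 + 13 + 26 + 15 + 4 + 30 = 177
REF1 = 26 / 177 = 0.1469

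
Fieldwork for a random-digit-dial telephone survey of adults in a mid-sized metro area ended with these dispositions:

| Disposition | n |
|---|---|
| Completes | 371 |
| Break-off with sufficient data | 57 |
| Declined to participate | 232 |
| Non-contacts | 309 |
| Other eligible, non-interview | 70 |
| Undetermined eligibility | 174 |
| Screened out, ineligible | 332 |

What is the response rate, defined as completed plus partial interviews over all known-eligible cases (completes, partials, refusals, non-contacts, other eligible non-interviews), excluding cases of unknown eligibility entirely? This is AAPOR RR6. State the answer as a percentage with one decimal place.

Num: 371 + 57 = 428
Denom: 371 + 57 + 232 + 309 + 70 = 1039
RR6 = 428 / 1039 = 0.4119

41.2%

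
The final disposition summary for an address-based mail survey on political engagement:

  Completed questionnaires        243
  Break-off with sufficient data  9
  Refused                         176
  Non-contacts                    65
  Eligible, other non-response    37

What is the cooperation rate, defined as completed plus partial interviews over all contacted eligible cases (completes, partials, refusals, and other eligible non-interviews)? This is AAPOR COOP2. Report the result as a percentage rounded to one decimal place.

54.2%

Numerator → 243 + 9 = 252
Base → 243 + 9 + 176 + 37 = 465
COOP2 = 252 / 465 = 0.5419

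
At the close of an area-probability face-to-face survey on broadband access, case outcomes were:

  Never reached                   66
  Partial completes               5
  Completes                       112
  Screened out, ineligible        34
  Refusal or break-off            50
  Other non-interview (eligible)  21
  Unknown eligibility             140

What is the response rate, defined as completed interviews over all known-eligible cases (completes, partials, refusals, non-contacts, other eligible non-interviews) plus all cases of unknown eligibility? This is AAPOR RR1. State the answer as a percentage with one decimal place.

28.4%

Numerator → 112
Base → 112 + 5 + 50 + 66 + 21 + 140 = 394
RR1 = 112 / 394 = 0.2843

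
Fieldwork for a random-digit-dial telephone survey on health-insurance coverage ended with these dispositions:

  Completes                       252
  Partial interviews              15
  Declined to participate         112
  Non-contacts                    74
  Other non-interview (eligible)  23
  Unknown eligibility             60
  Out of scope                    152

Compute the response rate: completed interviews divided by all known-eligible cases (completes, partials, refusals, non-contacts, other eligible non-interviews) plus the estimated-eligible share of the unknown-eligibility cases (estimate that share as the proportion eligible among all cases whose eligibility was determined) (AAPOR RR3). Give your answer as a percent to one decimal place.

48.3%

Top: 252
Determined eligible: 252 + 15 + 112 + 74 + 23 = 476
e = 476 / (476 + 152) = 476 / 628 = 0.7580
e × U: 0.7580 × 60 = 45.48
Denom: 476 + 45.48 = 521.48
RR3 = 252 / 521.48 = 0.4832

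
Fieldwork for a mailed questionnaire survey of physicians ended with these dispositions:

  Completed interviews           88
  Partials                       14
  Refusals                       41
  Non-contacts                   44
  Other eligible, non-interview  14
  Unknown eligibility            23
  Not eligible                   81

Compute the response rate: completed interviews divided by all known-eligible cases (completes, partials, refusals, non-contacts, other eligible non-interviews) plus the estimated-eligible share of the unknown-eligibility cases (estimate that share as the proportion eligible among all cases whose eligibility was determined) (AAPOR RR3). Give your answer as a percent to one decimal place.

Top: 88
Known eligible: 88 + 14 + 41 + 44 + 14 = 201
e = 201 / (201 + 81) = 201 / 282 = 0.7128
Eligible share of unknowns: 0.7128 × 23 = 16.39
Denom: 201 + 16.39 = 217.39
RR3 = 88 / 217.39 = 0.4048

40.5%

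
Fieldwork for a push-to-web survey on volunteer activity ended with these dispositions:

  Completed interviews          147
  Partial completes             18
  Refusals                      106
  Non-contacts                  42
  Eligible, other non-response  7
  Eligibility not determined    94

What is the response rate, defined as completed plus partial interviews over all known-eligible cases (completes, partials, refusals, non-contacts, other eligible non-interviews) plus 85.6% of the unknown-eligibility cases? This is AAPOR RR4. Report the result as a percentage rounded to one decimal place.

Numerator → 147 + 18 = 165
Determined eligible → 147 + 18 + 106 + 42 + 7 = 320
e × U → 0.8560 × 94 = 80.46
Denom → 320 + 80.46 = 400.46
RR4 = 165 / 400.46 = 0.4120

41.2%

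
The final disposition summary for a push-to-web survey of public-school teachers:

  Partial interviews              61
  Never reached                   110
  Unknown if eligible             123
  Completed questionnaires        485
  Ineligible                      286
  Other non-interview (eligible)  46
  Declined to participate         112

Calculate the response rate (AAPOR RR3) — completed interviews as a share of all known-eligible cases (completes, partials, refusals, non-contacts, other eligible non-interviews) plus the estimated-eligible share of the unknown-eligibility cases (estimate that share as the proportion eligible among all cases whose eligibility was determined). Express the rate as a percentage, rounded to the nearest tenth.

53.6%

Num = 485
Determined eligible = 485 + 61 + 112 + 110 + 46 = 814
e = 814 / (814 + 286) = 814 / 1100 = 0.7400
e × U = 0.7400 × 123 = 91.02
Denominator = 814 + 91.02 = 905.02
RR3 = 485 / 905.02 = 0.5359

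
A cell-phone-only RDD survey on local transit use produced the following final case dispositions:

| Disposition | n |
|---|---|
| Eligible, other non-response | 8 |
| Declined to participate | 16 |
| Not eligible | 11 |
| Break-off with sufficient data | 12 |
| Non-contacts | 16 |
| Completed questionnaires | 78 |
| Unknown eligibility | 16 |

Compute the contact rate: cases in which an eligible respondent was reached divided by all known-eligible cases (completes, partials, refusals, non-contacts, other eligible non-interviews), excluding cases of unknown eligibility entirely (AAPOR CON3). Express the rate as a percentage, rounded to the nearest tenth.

87.7%

Num: 78 + 12 + 16 + 8 = 114
Base: 78 + 12 + 16 + 16 + 8 = 130
CON3 = 114 / 130 = 0.8769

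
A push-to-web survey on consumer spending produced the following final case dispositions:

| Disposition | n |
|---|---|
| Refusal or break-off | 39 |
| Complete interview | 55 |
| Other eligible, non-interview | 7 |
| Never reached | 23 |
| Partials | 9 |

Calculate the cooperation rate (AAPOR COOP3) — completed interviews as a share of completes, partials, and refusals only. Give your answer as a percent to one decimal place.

Numerator → 55
Denominator → 55 + 9 + 39 = 103
COOP3 = 55 / 103 = 0.5340

53.4%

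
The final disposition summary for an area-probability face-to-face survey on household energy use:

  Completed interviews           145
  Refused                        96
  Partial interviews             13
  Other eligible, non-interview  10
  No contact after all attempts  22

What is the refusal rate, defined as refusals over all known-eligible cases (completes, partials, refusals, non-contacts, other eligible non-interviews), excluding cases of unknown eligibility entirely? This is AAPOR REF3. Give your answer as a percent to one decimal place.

Numerator → 96
Denominator → 145 + 13 + 96 + 22 + 10 = 286
REF3 = 96 / 286 = 0.3357

33.6%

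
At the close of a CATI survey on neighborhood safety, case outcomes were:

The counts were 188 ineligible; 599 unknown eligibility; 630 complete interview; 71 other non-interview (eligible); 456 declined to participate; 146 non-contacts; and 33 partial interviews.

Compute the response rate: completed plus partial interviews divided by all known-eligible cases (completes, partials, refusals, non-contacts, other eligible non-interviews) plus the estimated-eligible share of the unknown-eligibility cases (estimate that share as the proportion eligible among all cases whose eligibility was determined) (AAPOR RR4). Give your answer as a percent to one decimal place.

35.6%

Numerator: 630 + 33 = 663
Determined eligible: 630 + 33 + 456 + 146 + 71 = 1336
e = 1336 / (1336 + 188) = 1336 / 1524 = 0.8766
Estimated eligible among unknowns: 0.8766 × 599 = 525.08
Denom: 1336 + 525.08 = 1861.08
RR4 = 663 / 1861.08 = 0.3562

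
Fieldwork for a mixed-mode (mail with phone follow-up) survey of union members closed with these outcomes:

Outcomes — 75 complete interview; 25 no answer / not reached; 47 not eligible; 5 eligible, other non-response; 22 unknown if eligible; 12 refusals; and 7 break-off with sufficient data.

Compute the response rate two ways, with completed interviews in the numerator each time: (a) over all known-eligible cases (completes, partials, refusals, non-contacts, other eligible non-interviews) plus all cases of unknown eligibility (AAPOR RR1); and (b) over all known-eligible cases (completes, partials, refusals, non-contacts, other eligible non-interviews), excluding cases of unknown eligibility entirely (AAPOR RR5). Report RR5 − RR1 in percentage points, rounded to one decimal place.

Top = 75
Base = 75 + 7 + 12 + 25 + 5 + 22 = 146
RR1 = 75 / 146 = 0.5137
Base = 75 + 7 + 12 + 25 + 5 = 124
RR5 = 75 / 124 = 0.6048
Difference = 60.48 − 51.37 = 9.11 percentage points

9.1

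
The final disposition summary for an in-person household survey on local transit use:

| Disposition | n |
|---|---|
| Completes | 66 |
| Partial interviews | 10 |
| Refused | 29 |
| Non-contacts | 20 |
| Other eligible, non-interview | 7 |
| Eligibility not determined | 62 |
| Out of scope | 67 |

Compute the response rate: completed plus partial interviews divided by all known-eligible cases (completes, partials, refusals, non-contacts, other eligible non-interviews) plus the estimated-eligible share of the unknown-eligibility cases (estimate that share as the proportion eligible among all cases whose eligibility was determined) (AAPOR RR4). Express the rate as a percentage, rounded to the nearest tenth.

43.9%

Top → 66 + 10 = 76
Eligible (known) → 66 + 10 + 29 + 20 + 7 = 132
e = 132 / (132 + 67) = 132 / 199 = 0.6633
Eligible share of unknowns → 0.6633 × 62 = 41.12
Denom → 132 + 41.12 = 173.12
RR4 = 76 / 173.12 = 0.4390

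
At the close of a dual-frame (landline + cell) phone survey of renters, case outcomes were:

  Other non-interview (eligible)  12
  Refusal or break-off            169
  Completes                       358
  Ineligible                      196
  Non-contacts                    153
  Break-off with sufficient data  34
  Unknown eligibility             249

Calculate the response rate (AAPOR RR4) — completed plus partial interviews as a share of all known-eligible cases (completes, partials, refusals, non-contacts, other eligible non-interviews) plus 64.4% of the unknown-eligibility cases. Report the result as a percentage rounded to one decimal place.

44.2%

Numerator: 358 + 34 = 392
Eligible (known): 358 + 34 + 169 + 153 + 12 = 726
Estimated eligible among unknowns: 0.6440 × 249 = 160.36
Base: 726 + 160.36 = 886.36
RR4 = 392 / 886.36 = 0.4423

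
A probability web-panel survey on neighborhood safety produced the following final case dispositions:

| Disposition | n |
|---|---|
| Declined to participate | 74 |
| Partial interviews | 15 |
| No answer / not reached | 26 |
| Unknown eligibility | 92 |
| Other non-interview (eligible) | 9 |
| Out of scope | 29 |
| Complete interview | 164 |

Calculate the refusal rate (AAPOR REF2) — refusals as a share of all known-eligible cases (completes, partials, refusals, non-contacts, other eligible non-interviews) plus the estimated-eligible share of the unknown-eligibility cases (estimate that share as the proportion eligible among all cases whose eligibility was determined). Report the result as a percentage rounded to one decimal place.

19.9%

Numerator = 74
Known eligible = 164 + 15 + 74 + 26 + 9 = 288
e = 288 / (288 + 29) = 288 / 317 = 0.9085
Estimated eligible among unknowns = 0.9085 × 92 = 83.58
Denom = 288 + 83.58 = 371.58
REF2 = 74 / 371.58 = 0.1991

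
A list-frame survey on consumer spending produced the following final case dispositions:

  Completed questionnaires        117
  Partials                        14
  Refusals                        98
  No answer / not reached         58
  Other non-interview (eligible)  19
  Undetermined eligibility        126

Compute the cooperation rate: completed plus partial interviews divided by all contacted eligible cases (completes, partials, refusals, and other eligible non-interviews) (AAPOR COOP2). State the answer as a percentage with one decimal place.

Top = 117 + 14 = 131
Denominator = 117 + 14 + 98 + 19 = 248
COOP2 = 131 / 248 = 0.5282

52.8%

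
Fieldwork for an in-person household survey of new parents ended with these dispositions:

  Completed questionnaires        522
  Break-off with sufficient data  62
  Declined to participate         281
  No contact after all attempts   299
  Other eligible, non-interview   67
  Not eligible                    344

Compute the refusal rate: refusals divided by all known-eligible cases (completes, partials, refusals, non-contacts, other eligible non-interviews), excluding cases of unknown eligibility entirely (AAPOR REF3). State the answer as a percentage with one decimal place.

22.8%

Numerator: 281
Denominator: 522 + 62 + 281 + 299 + 67 = 1231
REF3 = 281 / 1231 = 0.2283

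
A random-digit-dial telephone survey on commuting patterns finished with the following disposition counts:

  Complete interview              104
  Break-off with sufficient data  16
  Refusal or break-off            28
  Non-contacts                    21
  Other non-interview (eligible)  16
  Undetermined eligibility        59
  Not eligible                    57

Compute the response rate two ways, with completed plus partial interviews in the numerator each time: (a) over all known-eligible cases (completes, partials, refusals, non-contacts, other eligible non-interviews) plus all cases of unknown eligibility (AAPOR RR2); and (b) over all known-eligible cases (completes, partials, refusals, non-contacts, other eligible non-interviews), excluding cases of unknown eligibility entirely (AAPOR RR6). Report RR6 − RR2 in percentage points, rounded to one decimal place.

15.7

Numerator → 104 + 16 = 120
Denominator → 104 + 16 + 28 + 21 + 16 + 59 = 244
RR2 = 120 / 244 = 0.4918
Denominator → 104 + 16 + 28 + 21 + 16 = 185
RR6 = 120 / 185 = 0.6486
Difference = 64.86 − 49.18 = 15.68 percentage points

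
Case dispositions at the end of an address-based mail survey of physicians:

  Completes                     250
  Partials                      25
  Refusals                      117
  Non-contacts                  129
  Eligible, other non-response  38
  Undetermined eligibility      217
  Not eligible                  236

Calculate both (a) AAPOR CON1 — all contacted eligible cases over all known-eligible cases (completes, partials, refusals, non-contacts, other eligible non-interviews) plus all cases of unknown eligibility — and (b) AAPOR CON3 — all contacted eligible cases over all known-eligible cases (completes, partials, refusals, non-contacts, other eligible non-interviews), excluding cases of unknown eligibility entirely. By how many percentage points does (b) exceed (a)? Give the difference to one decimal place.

21.5

Top → 250 + 25 + 117 + 38 = 430
Denominator → 250 + 25 + 117 + 129 + 38 + 217 = 776
CON1 = 430 / 776 = 0.5541
Denominator → 250 + 25 + 117 + 129 + 38 = 559
CON3 = 430 / 559 = 0.7692
Difference = 76.92 − 55.41 = 21.51 percentage points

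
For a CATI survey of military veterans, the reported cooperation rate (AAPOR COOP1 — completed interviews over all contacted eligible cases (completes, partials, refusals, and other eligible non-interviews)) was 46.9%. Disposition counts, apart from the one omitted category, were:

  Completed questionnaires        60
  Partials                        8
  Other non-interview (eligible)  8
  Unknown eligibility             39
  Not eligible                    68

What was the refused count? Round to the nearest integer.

52

COOP1 = 60 / D = 0.469
D = 60 / 0.469 = 127.9
Other denominator terms total 76
refused = 127.9 − 76 ≈ 52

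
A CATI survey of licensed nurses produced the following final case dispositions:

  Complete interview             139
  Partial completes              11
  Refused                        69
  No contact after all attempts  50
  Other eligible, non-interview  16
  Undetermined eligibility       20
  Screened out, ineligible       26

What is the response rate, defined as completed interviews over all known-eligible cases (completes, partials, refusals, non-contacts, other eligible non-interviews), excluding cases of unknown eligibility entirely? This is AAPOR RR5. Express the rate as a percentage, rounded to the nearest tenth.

48.8%

Numerator → 139
Base → 139 + 11 + 69 + 50 + 16 = 285
RR5 = 139 / 285 = 0.4877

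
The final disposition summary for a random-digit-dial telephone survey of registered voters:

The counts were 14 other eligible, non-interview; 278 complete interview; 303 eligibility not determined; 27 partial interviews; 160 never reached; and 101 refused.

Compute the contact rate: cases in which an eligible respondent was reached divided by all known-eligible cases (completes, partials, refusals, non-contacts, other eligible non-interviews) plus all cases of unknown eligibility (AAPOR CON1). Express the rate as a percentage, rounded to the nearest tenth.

47.6%

Num → 278 + 27 + 101 + 14 = 420
Denom → 278 + 27 + 101 + 160 + 14 + 303 = 883
CON1 = 420 / 883 = 0.4757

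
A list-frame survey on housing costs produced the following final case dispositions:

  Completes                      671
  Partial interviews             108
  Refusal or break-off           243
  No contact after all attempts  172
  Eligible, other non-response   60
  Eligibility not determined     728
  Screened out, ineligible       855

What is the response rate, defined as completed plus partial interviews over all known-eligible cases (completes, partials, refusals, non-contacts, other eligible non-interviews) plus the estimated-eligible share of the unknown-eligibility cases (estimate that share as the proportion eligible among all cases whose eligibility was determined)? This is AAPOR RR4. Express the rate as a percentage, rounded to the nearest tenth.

46.2%

Num: 671 + 108 = 779
Determined eligible: 671 + 108 + 243 + 172 + 60 = 1254
e = 1254 / (1254 + 855) = 1254 / 2109 = 0.5946
Eligible share of unknowns: 0.5946 × 728 = 432.87
Base: 1254 + 432.87 = 1686.87
RR4 = 779 / 1686.87 = 0.4618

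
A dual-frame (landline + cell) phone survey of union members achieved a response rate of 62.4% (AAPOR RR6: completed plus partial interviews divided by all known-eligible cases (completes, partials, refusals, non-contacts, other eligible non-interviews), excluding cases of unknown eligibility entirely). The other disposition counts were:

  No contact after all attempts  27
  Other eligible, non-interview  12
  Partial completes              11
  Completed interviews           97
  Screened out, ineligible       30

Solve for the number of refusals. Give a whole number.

Top = 97 + 11 = 108
RR6 = 108 / D = 0.624
D = 108 / 0.624 = 173.1
Remaining denominator categories sum to 147
refusals = 173.1 − 147 ≈ 26

26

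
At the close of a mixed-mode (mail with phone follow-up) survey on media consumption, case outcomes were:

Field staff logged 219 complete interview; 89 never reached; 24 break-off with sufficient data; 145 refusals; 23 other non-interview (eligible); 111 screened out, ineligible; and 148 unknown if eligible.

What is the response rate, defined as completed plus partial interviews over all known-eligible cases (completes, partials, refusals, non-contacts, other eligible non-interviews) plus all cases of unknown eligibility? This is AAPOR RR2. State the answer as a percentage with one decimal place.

Top: 219 + 24 = 243
Denom: 219 + 24 + 145 + 89 + 23 + 148 = 648
RR2 = 243 / 648 = 0.3750

37.5%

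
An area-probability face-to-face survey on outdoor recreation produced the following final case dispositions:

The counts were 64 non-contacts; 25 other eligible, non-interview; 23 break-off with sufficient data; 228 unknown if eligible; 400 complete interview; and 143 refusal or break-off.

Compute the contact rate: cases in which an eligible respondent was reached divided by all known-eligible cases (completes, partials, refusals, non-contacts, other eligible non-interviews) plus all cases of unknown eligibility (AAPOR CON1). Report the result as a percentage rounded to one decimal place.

Numerator → 400 + 23 + 143 + 25 = 591
Base → 400 + 23 + 143 + 64 + 25 + 228 = 883
CON1 = 591 / 883 = 0.6693

66.9%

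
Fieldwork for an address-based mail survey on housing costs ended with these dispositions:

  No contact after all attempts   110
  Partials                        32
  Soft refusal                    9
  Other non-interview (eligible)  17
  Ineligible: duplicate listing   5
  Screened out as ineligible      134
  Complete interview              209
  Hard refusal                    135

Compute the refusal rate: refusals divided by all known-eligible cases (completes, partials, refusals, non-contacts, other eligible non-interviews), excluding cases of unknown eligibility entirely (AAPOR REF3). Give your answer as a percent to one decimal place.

28.1%

Refused = 135 + 9 = 144
Out of scope = 134 + 5 = 139
Num → 144
Denom → 209 + 32 + 144 + 110 + 17 = 512
REF3 = 144 / 512 = 0.2812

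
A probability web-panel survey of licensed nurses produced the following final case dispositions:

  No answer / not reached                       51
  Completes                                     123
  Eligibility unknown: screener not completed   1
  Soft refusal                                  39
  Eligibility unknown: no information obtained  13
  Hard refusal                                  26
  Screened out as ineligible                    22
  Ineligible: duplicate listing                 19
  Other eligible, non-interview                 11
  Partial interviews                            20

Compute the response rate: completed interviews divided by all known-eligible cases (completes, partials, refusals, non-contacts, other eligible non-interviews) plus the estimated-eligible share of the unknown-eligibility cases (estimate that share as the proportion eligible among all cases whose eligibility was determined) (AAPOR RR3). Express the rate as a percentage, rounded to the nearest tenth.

Refused = 26 + 39 = 65
Undetermined eligibility = 1 + 13 = 14
Not eligible = 22 + 19 = 41
Num: 123
Eligible (known): 123 + 20 + 65 + 51 + 11 = 270
e = 270 / (270 + 41) = 270 / 311 = 0.8682
Estimated eligible among unknowns: 0.8682 × 14 = 12.15
Denom: 270 + 12.15 = 282.15
RR3 = 123 / 282.15 = 0.4359

43.6%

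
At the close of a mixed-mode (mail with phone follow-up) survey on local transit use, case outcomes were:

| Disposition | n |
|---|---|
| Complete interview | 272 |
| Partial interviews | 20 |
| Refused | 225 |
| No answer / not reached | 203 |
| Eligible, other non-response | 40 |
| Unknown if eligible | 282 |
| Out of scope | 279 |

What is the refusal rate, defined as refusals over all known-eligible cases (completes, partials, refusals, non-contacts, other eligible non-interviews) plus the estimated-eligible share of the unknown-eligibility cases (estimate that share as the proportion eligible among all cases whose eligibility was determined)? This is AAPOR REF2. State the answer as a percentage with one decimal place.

Numerator = 225
Eligible (known) = 272 + 20 + 225 + 203 + 40 = 760
e = 760 / (760 + 279) = 760 / 1039 = 0.7315
Eligible share of unknowns = 0.7315 × 282 = 206.28
Denom = 760 + 206.28 = 966.28
REF2 = 225 / 966.28 = 0.2329

23.3%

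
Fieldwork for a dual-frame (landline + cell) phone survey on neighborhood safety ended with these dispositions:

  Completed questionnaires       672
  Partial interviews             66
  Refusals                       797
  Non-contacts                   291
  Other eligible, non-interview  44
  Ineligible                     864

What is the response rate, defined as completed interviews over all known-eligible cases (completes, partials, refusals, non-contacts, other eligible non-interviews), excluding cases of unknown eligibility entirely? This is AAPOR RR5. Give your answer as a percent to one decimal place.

35.9%

Num → 672
Denom → 672 + 66 + 797 + 291 + 44 = 1870
RR5 = 672 / 1870 = 0.3594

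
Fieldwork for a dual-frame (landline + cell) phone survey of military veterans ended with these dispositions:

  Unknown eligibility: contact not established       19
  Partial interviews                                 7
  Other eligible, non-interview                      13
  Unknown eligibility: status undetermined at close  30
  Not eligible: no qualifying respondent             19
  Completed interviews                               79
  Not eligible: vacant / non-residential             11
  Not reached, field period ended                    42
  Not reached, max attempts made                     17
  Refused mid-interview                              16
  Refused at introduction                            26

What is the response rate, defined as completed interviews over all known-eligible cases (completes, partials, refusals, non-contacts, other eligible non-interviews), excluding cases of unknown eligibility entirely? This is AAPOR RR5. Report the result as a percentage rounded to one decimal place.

39.5%

Refusal or break-off = 26 + 16 = 42
No contact after all attempts = 42 + 17 = 59
Eligibility not determined = 19 + 30 = 49
Not eligible = 19 + 11 = 30
Num → 79
Base → 79 + 7 + 42 + 59 + 13 = 200
RR5 = 79 / 200 = 0.3950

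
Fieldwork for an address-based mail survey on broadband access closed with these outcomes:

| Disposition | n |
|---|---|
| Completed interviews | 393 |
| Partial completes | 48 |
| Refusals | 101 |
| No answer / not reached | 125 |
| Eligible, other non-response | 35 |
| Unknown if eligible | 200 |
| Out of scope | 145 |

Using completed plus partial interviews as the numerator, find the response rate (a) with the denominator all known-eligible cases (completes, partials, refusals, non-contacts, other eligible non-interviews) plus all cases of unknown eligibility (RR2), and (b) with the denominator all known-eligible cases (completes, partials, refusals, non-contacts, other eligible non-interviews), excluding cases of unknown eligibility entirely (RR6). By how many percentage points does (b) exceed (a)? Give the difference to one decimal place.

13.9

Numerator = 393 + 48 = 441
Denom = 393 + 48 + 101 + 125 + 35 + 200 = 902
RR2 = 441 / 902 = 0.4889
Denom = 393 + 48 + 101 + 125 + 35 = 702
RR6 = 441 / 702 = 0.6282
Difference = 62.82 − 48.89 = 13.93 percentage points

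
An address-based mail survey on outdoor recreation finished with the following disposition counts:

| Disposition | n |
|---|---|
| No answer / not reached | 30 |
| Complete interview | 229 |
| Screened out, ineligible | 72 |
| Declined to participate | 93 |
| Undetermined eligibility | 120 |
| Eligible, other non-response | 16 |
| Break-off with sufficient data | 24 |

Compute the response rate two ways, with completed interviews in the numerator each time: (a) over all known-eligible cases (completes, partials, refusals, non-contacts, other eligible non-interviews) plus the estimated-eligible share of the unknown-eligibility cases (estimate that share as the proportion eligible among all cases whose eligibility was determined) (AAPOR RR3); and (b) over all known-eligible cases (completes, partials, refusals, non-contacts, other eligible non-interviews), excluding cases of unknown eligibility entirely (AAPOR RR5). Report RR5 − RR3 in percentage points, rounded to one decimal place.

Top: 229
Determined eligible: 229 + 24 + 93 + 30 + 16 = 392
e = 392 / (392 + 72) = 392 / 464 = 0.8448
e × U: 0.8448 × 120 = 101.38
Denominator: 392 + 101.38 = 493.38
RR3 = 229 / 493.38 = 0.4641
Denominator: 229 + 24 + 93 + 30 + 16 = 392
RR5 = 229 / 392 = 0.5842
Difference = 58.42 − 46.41 = 12.01 percentage points

12.0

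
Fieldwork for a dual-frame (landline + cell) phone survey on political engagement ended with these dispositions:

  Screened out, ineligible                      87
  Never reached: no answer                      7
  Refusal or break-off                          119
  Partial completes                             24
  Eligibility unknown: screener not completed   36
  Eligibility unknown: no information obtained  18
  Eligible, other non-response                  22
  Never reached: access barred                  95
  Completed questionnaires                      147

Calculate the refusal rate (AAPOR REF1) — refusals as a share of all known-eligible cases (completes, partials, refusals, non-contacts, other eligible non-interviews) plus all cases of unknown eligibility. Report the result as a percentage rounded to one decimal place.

Never reached = 7 + 95 = 102
Unknown if eligible = 36 + 18 = 54
Num → 119
Base → 147 + 24 + 119 + 102 + 22 + 54 = 468
REF1 = 119 / 468 = 0.2543

25.4%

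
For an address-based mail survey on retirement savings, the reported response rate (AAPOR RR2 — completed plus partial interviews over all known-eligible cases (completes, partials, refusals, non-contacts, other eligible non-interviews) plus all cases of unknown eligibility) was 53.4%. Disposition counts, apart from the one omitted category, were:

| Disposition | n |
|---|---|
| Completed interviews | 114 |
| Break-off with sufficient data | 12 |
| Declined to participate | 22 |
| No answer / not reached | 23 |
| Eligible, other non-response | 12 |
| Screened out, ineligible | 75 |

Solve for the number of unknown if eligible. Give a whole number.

53

Numerator: 114 + 12 = 126
RR2 = 126 / D = 0.534
D = 126 / 0.534 = 236.0
Remaining denominator categories sum to 183
unknown if eligible = 236.0 − 183 ≈ 53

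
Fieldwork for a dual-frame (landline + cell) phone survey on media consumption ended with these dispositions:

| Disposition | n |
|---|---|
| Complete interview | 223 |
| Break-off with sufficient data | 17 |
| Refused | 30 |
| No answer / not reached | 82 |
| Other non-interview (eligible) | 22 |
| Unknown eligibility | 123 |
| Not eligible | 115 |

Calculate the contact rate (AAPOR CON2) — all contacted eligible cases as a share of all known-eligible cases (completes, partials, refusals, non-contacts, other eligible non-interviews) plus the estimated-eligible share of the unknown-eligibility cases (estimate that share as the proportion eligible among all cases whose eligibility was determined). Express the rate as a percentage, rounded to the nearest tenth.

Num = 223 + 17 + 30 + 22 = 292
Determined eligible = 223 + 17 + 30 + 82 + 22 = 374
e = 374 / (374 + 115) = 374 / 489 = 0.7648
e × U = 0.7648 × 123 = 94.07
Denominator = 374 + 94.07 = 468.07
CON2 = 292 / 468.07 = 0.6238

62.4%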